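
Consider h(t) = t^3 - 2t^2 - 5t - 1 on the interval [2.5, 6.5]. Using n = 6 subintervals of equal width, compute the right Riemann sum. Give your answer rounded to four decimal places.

228.9074

Δt = (6.5 − 2.5)/6 = 2/3.
Right endpoints: 19/6, 23/6, 4.5, 31/6, 35/6, 6.5.
h(19/6) = -1109/216, h(23/6) = 1463/216, h(4.5) = 27.125, h(31/6) = 12463/216, h(35/6) = 21659/216, h(6.5) = 156.625.
Sum = Δt · [h(19/6) + h(23/6) + h(4.5) + ...].
Sum ≈ 228.9074.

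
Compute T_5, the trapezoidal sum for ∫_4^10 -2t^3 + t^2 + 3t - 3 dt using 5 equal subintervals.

Δt = (10 − 4)/5 = 1.2.
f(4) = -103, f(5.2) = -241.576, f(6.4) = -467.128, f(7.6) = -800.392, f(8.8) = -1262.104, f(10) = -1873.
T_5 = (Δt/2)·[f(t_0) + 2f(t_1) + ... + 2f(t_{4}) + f(t_5)].
Sum = -4511.04.

-4511.04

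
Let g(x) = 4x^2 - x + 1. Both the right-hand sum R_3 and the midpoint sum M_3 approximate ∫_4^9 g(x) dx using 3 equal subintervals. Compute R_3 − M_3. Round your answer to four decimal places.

R_3 ≈ 1080.925926.
M_3 ≈ 854.537037.
R_3 − M_3 ≈ 226.3889.

226.3889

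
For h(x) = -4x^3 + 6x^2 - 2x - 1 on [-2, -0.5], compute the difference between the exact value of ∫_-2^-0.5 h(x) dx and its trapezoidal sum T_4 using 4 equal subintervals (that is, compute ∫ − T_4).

-0.73828125

Exact integral: ∫_-2^-0.5 h(x) dx = 33.9375.
T_4 = 34.67578125.
Error = 33.9375 − 34.67578125 = -0.73828125.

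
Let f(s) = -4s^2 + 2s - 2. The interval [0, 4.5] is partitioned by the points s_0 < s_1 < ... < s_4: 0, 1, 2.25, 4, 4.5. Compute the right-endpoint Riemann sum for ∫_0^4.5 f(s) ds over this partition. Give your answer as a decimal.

Subinterval widths: 1, 1.25, 1.75, 0.5.
Right endpoints: 1, 2.25, 4, 4.5.
f(1) = -4, f(2.25) = -17.75, f(4) = -58, f(4.5) = -74.
Sum = Σ Δs_i · f(s_i).
Sum = -164.6875.

-164.6875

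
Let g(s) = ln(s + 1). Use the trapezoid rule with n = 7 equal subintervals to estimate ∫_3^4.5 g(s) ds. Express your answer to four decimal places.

Δs = (4.5 − 3)/7 = 3/14.
g(3) ≈ 1.3863, g(45/14) ≈ 1.4385, g(24/7) ≈ 1.4881, g(51/14) ≈ 1.5353, g(27/7) ≈ 1.5805, g(57/14) ≈ 1.6236, g(30/7) ≈ 1.6650, g(4.5) ≈ 1.7047.
T_7 = (Δs/2)·[g(s_0) + 2g(s_1) + ... + 2g(s_{6}) + g(s_7)].
Sum ≈ 2.3307.

2.3307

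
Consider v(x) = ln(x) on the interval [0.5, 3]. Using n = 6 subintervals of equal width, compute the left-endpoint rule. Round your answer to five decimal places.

0.74559

Δx = (3 − 0.5)/6 = 5/12.
Left endpoints: 0.5, 11/12, 4/3, 1.75, 13/6, 31/12.
v(0.5) ≈ -0.69315, v(11/12) ≈ -0.08701, v(4/3) ≈ 0.28768, v(1.75) ≈ 0.55962, v(13/6) ≈ 0.77319, v(31/12) ≈ 0.94908.
Sum = Δx · [v(0.5) + v(11/12) + v(4/3) + ...].
Sum ≈ 0.74559.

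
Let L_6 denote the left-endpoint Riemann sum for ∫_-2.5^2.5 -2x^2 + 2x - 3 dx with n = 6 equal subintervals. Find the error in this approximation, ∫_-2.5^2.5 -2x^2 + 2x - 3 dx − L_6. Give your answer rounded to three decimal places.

5.324

Exact integral: ∫_-2.5^2.5 f(x) dx ≈ -35.83333.
L_6 ≈ -41.15741.
Error ≈ -35.83333 − (-41.15741) ≈ 5.324.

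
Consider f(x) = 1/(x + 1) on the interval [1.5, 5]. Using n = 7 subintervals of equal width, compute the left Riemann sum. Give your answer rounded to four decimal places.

0.9365

Δx = (5 − 1.5)/7 = 0.5.
Left endpoints: 1.5, 2, 2.5, 3, 3.5, 4, 4.5.
f(1.5) = 0.4, f(2) = 1/3, f(2.5) = 2/7, f(3) = 0.25, f(3.5) = 2/9, f(4) = 0.2, f(4.5) = 2/11.
Sum = Δx · [f(1.5) + f(2) + f(2.5) + ...].
Sum ≈ 0.9365.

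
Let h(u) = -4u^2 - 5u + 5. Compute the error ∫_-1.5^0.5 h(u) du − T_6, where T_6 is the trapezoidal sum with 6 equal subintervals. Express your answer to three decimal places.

Exact integral: ∫_-1.5^0.5 h(u) du ≈ 10.33333.
T_6 ≈ 10.18519.
Error ≈ 10.33333 − 10.18519 ≈ 0.148.

0.148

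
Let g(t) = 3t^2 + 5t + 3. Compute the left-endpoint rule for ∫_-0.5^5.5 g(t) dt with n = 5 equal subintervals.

Δt = (5.5 − (-0.5))/5 = 1.2.
Left endpoints: -0.5, 0.7, 1.9, 3.1, 4.3.
g(-0.5) = 1.25, g(0.7) = 7.97, g(1.9) = 23.33, g(3.1) = 47.33, g(4.3) = 79.97.
Sum = Δt · [g(-0.5) + g(0.7) + g(1.9) + g(3.1) + g(4.3)].
Sum = 191.82.

191.82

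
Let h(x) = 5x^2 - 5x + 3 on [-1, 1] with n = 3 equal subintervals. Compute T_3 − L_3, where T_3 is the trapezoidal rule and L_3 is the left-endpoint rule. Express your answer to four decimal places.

-3.3333

T_3 ≈ 10.074074.
L_3 ≈ 13.407407.
T_3 − L_3 ≈ -3.3333.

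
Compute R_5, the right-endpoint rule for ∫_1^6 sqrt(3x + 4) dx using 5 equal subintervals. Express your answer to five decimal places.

Δx = (6 − 1)/5 = 1.
Right endpoints: 2, 3, 4, 5, 6.
f(2) ≈ 3.16228, f(3) ≈ 3.60555, f(4) ≈ 4.00000, f(5) ≈ 4.35890, f(6) ≈ 4.69042.
Sum = Δx · [f(2) + f(3) + f(4) + f(5) + f(6)].
Sum ≈ 19.81714.

19.81714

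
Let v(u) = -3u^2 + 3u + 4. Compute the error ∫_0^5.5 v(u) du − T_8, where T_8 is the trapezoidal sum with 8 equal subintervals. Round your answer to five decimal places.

1.29980

Exact integral: ∫_0^5.5 v(u) du = -99.
T_8 ≈ -100.2998047.
Error ≈ -99 − (-100.2998047) ≈ 1.29980.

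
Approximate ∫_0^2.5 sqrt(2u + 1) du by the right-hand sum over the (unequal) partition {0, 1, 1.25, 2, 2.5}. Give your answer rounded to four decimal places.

Subinterval widths: 1, 0.25, 0.75, 0.5.
Right endpoints: 1, 1.25, 2, 2.5.
f(1) ≈ 1.7321, f(1.25) ≈ 1.8708, f(2) ≈ 2.2361, f(2.5) ≈ 2.4495.
Sum = Σ Δu_i · f(u_i).
Sum ≈ 5.1016.

5.1016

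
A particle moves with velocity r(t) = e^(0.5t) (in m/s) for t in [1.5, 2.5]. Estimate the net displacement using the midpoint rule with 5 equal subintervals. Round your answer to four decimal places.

2.7455

Δt = (2.5 − 1.5)/5 = 0.2.
Midpoints: 1.6, 1.8, 2, 2.2, 2.4.
r(1.6) ≈ 2.2255, r(1.8) ≈ 2.4596, r(2) ≈ 2.7183, r(2.2) ≈ 3.0042, r(2.4) ≈ 3.3201.
Sum = Δt · [r(1.6) + r(1.8) + r(2) + r(2.2) + r(2.4)].
Sum ≈ 2.7455.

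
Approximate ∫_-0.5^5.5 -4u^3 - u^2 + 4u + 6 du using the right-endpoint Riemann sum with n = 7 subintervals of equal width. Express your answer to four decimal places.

Δu = (5.5 − (-0.5))/7 = 6/7.
Right endpoints: 5/14, 17/14, 29/14, 41/14, 53/14, 65/14, 5.5.
f(5/14) = 9767/1372, f(17/14) = 3047/1372, f(29/14) = -35065/1372, f(41/14) = -125305/1372, f(53/14) = -288409/1372, f(65/14) = -545113/1372, f(5.5) = -667.75.
Sum = Δu · [f(5/14) + f(17/14) + f(29/14) + ...].
Sum ≈ -1185.2755.

-1185.2755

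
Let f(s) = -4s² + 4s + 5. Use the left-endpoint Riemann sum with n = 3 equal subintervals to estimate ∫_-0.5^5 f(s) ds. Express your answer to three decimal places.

Δs = (5 − (-0.5))/3 = 11/6.
Left endpoints: -0.5, 4/3, 19/6.
f(-0.5) = 2, f(4/3) = 29/9, f(19/6) = -202/9.
Sum = Δs · [f(-0.5) + f(4/3) + f(19/6)].
Sum ≈ -31.574.

-31.574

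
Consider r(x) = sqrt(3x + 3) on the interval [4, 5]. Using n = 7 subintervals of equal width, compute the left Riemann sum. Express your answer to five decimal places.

Δx = (5 − 4)/7 = 1/7.
Left endpoints: 4, 29/7, 30/7, 31/7, 32/7, 33/7, 34/7.
r(4) ≈ 3.87298, r(29/7) ≈ 3.92792, r(30/7) ≈ 3.98210, r(31/7) ≈ 4.03556, r(32/7) ≈ 4.08831, r(33/7) ≈ 4.14039, r(34/7) ≈ 4.19183.
Sum = Δx · [r(4) + r(29/7) + r(30/7) + ...].
Sum ≈ 4.03416.

4.03416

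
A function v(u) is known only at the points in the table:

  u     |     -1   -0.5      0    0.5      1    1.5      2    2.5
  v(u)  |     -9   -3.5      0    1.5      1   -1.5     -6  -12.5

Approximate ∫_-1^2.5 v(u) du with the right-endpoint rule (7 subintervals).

-10.5

Δu = 0.5.
Sum = 0.5·[(-3.5) + 0 + 1.5 + 1 + (-1.5) + (-6) + (-12.5)] = -10.5.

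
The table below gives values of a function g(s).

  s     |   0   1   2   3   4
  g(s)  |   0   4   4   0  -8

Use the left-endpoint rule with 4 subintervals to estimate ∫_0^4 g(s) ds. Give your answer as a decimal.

8

Δs = 1.
Sum = 1·[0 + 4 + 4 + 0] = 8.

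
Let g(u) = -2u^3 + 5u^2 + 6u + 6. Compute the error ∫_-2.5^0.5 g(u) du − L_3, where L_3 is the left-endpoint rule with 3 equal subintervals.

-27.25

Exact integral: ∫_-2.5^0.5 g(u) du = 45.75.
L_3 = 73.
Error = 45.75 − 73 = -27.25.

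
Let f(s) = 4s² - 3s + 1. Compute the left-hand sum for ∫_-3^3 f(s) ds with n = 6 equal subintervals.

Δs = (3 − (-3))/6 = 1.
Left endpoints: -3, -2, -1, 0, 1, 2.
f(-3) = 46, f(-2) = 23, f(-1) = 8, f(0) = 1, f(1) = 2, f(2) = 11.
Sum = Δs · [f(-3) + f(-2) + f(-1) + ...].
Sum = 91.

91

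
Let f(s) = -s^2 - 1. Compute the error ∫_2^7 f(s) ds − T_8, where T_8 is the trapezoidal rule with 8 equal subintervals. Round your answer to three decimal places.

0.326

Exact integral: ∫_2^7 f(s) ds ≈ -116.66667.
T_8 = -116.9921875.
Error ≈ -116.66667 − (-116.9921875) ≈ 0.326.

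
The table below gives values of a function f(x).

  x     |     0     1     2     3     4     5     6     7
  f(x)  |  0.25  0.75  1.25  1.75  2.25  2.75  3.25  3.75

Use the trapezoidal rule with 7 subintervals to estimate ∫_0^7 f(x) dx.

Δx = 1.
T_7 = (1/2)·[0.25 + 2·0.75 + 2·1.25 + 2·1.75 + 2·2.25 + 2·2.75 + 2·3.25 + 3.75] = 14.

14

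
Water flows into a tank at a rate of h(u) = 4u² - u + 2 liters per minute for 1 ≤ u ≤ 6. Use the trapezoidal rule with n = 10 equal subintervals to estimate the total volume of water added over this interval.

Δu = (6 − 1)/10 = 0.5.
h(1) = 5, h(1.5) = 9.5, h(2) = 16, h(2.5) = 24.5, h(3) = 35, h(3.5) = 47.5, h(4) = 62, h(4.5) = 78.5, h(5) = 97, h(5.5) = 117.5, h(6) = 140.
T_10 = (Δu/2)·[h(u_0) + 2h(u_1) + ... + 2h(u_{9}) + h(u_10)].
Sum = 280.

280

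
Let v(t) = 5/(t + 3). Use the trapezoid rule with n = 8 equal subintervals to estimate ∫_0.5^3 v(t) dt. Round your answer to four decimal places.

Δt = (3 − 0.5)/8 = 0.3125.
v(0.5) = 10/7, v(0.8125) = 80/61, v(1.125) = 40/33, v(1.4375) = 80/71, v(1.75) = 20/19, v(2.0625) = 80/81, v(2.375) = 40/43, v(2.6875) = 80/91, v(3) = 5/6.
T_8 = (Δt/2)·[v(t_0) + 2v(t_1) + ... + 2v(t_{7}) + v(t_8)].
Sum ≈ 2.6972.

2.6972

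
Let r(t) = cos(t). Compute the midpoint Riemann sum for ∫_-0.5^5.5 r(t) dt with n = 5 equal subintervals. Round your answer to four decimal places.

-0.2403

Δt = (5.5 − (-0.5))/5 = 1.2.
Midpoints: 0.1, 1.3, 2.5, 3.7, 4.9.
r(0.1) ≈ 0.9950, r(1.3) ≈ 0.2675, r(2.5) ≈ -0.8011, r(3.7) ≈ -0.8481, r(4.9) ≈ 0.1865.
Sum = Δt · [r(0.1) + r(1.3) + r(2.5) + r(3.7) + r(4.9)].
Sum ≈ -0.2403.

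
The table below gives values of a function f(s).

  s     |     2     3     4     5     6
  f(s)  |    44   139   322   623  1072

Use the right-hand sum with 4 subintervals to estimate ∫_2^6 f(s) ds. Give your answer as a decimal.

2156

Δs = 1.
Sum = 1·[139 + 322 + 623 + 1072] = 2156.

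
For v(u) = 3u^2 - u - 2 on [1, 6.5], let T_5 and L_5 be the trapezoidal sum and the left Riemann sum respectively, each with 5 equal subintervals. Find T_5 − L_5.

65.0375

T_5 = 245.3275.
L_5 = 180.29.
T_5 − L_5 = 65.0375.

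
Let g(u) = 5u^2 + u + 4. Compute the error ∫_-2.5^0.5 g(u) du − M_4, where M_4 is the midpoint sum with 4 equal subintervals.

Exact integral: ∫_-2.5^0.5 g(u) du = 35.25.
M_4 = 34.546875.
Error = 35.25 − 34.546875 = 0.703125.

0.703125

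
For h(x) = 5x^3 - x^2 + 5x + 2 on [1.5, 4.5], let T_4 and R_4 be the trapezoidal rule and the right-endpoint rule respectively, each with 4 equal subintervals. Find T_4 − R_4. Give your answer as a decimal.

-163.40625

T_4 = 540.375.
R_4 = 703.78125.
T_4 − R_4 = -163.40625.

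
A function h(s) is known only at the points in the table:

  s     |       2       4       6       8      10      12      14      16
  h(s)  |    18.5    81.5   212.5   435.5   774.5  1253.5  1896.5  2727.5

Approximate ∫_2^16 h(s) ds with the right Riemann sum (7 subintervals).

Δs = 2.
Sum = 2·[81.5 + 212.5 + 435.5 + 774.5 + 1253.5 + 1896.5 + 2727.5] = 14763.

14763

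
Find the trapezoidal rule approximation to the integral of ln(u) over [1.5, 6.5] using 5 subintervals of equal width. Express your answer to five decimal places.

6.51651

Δu = (6.5 − 1.5)/5 = 1.
f(1.5) ≈ 0.40547, f(2.5) ≈ 0.91629, f(3.5) ≈ 1.25276, f(4.5) ≈ 1.50408, f(5.5) ≈ 1.70475, f(6.5) ≈ 1.87180.
T_5 = (Δu/2)·[f(u_0) + 2f(u_1) + ... + 2f(u_{4}) + f(u_5)].
Sum ≈ 6.51651.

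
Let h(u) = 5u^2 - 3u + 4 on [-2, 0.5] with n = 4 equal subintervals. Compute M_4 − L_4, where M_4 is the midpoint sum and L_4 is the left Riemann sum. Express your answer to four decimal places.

-9.4238

M_4 ≈ 28.759766.
L_4 = 38.18359375.
M_4 − L_4 ≈ -9.4238.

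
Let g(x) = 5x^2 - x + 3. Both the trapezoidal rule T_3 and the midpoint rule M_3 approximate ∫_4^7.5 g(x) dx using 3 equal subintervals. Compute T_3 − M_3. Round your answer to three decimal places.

5.955

T_3 ≈ 590.80324.
M_3 ≈ 584.84838.
T_3 − M_3 ≈ 5.955.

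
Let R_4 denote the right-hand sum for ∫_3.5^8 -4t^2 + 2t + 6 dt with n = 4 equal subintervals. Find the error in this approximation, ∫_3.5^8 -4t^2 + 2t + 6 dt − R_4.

Exact integral: ∫_3.5^8 f(t) dt = -546.75.
R_4 = -661.921875.
Error = -546.75 − (-661.921875) = 115.171875.

115.171875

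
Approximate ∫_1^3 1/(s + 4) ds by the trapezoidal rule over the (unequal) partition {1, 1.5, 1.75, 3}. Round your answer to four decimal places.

Subinterval widths: 0.5, 0.25, 1.25.
f(1) = 0.2, f(1.5) = 2/11, f(1.75) = 4/23, f(3) = 1/7.
On each subinterval the trapezoid contributes (Δs_i/2)·[f(s_{i-1}) + f(s_i)].
Sum ≈ 0.3379.

0.3379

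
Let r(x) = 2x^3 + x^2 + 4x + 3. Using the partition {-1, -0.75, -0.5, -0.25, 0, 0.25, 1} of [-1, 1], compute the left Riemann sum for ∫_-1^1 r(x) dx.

Subinterval widths: 0.25, 0.25, 0.25, 0.25, 0.25, 0.75.
Left endpoints: -1, -0.75, -0.5, -0.25, 0, 0.25.
r(-1) = -2, r(-0.75) = -0.28125, r(-0.5) = 1, r(-0.25) = 2.03125, r(0) = 3, r(0.25) = 4.09375.
Sum = Σ Δx_i · r(x_i).
Sum = 4.0078125.

4.0078125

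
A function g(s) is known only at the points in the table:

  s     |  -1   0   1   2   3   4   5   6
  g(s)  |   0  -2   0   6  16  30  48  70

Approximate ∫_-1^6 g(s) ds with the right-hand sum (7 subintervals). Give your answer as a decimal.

Δs = 1.
Sum = 1·[(-2) + 0 + 6 + 16 + 30 + 48 + 70] = 168.

168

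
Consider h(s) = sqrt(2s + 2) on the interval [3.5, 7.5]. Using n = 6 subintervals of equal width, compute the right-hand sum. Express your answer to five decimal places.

Δs = (7.5 − 3.5)/6 = 2/3.
Right endpoints: 25/6, 29/6, 5.5, 37/6, 41/6, 7.5.
h(25/6) ≈ 3.21455, h(29/6) ≈ 3.41565, h(5.5) ≈ 3.60555, h(37/6) ≈ 3.78594, h(41/6) ≈ 3.95811, h(7.5) ≈ 4.12311.
Sum = Δs · [h(25/6) + h(29/6) + h(5.5) + ...].
Sum ≈ 14.73527.

14.73527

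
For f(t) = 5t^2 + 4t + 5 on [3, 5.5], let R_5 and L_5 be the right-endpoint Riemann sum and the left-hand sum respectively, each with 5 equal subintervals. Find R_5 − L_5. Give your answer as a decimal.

58.125

R_5 = 316.875.
L_5 = 258.75.
R_5 − L_5 = 58.125.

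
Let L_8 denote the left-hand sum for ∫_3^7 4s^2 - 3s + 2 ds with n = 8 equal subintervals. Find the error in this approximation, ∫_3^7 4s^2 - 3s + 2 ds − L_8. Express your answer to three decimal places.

Exact integral: ∫_3^7 f(s) ds ≈ 369.33333.
L_8 = 333.
Error ≈ 369.33333 − 333 ≈ 36.333.

36.333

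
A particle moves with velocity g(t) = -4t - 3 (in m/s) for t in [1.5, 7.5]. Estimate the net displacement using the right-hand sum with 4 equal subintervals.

-144

Δt = (7.5 − 1.5)/4 = 1.5.
Right endpoints: 3, 4.5, 6, 7.5.
g(3) = -15, g(4.5) = -21, g(6) = -27, g(7.5) = -33.
Sum = Δt · [g(3) + g(4.5) + g(6) + g(7.5)].
Sum = -144.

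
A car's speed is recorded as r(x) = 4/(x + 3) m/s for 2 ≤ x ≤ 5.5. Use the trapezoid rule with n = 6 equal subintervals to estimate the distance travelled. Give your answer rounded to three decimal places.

Δx = (5.5 − 2)/6 = 7/12.
r(2) = 0.8, r(31/12) = 48/67, r(19/6) = 24/37, r(3.75) = 16/27, r(13/3) = 6/11, r(59/12) = 48/95, r(5.5) = 8/17.
T_6 = (Δx/2)·[r(x_0) + 2r(x_1) + ... + 2r(x_{5}) + r(x_6)].
Sum ≈ 2.125.

2.125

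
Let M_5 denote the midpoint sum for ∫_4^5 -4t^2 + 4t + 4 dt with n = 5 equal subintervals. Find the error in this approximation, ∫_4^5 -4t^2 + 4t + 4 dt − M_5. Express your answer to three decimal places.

-0.013

Exact integral: ∫_4^5 f(t) dt ≈ -59.33333.
M_5 = -59.32.
Error ≈ -59.33333 − (-59.32) ≈ -0.013.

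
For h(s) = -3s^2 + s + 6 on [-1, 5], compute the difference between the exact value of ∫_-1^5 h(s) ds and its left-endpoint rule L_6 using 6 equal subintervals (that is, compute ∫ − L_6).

-30

Exact integral: ∫_-1^5 h(s) ds = -78.
L_6 = -48.
Error = -78 − (-48) = -30.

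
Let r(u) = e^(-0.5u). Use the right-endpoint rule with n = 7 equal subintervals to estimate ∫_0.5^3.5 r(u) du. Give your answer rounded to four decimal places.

Δu = (3.5 − 0.5)/7 = 3/7.
Right endpoints: 13/14, 19/14, 25/14, 31/14, 37/14, 43/14, 3.5.
r(13/14) ≈ 0.6286, r(19/14) ≈ 0.5073, r(25/14) ≈ 0.4095, r(31/14) ≈ 0.3305, r(37/14) ≈ 0.2668, r(43/14) ≈ 0.2153, r(3.5) ≈ 0.1738.
Sum = Δu · [r(13/14) + r(19/14) + r(25/14) + ...].
Sum ≈ 1.0850.

1.0850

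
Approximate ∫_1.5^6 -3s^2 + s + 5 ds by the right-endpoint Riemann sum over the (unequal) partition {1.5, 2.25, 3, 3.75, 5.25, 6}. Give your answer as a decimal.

-226.6875

Subinterval widths: 0.75, 0.75, 0.75, 1.5, 0.75.
Right endpoints: 2.25, 3, 3.75, 5.25, 6.
f(2.25) = -7.9375, f(3) = -19, f(3.75) = -33.4375, f(5.25) = -72.4375, f(6) = -97.
Sum = Σ Δs_i · f(s_i).
Sum = -226.6875.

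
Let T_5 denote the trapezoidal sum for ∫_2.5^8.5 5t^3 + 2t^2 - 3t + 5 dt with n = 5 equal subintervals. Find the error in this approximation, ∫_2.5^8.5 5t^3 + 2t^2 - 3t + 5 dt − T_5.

-121.68

Exact integral: ∫_2.5^8.5 f(t) dt = 6806.25.
T_5 = 6927.93.
Error = 6806.25 − 6927.93 = -121.68.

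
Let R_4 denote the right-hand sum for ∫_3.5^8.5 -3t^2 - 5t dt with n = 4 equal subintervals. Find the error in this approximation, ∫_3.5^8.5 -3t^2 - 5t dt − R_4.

132.03125

Exact integral: ∫_3.5^8.5 f(t) dt = -721.25.
R_4 = -853.28125.
Error = -721.25 − (-853.28125) = 132.03125.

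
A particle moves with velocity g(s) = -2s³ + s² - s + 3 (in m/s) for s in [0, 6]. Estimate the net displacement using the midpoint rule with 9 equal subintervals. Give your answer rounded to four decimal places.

-572.2222

Δs = (6 − 0)/9 = 2/3.
Midpoints: 1/3, 1, 5/3, 7/3, 3, 11/3, 13/3, 5, 17/3.
g(1/3) = 73/27, g(1) = 1, g(5/3) = -139/27, g(7/3) = -521/27, g(3) = -45, g(11/3) = -2317/27, g(13/3) = -3923/27, g(5) = -227, g(17/3) = -9031/27.
Sum = Δs · [g(1/3) + g(1) + g(5/3) + ...].
Sum ≈ -572.2222.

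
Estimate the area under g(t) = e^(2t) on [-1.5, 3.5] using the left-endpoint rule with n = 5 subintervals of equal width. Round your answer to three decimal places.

Δt = (3.5 − (-1.5))/5 = 1.
Left endpoints: -1.5, -0.5, 0.5, 1.5, 2.5.
g(-1.5) ≈ 0.050, g(-0.5) ≈ 0.368, g(0.5) ≈ 2.718, g(1.5) ≈ 20.086, g(2.5) ≈ 148.413.
Sum = Δt · [g(-1.5) + g(-0.5) + g(0.5) + g(1.5) + g(2.5)].
Sum ≈ 171.635.

171.635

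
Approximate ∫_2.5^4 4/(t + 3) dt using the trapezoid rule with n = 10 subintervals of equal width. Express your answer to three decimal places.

0.965

Δt = (4 − 2.5)/10 = 0.15.
f(2.5) = 8/11, f(2.65) = 80/113, f(2.8) = 20/29, f(2.95) = 80/119, f(3.1) = 40/61, f(3.25) = 0.64, f(3.4) = 0.625, f(3.55) = 80/131, f(3.7) = 40/67, f(3.85) = 80/137, f(4) = 4/7.
T_10 = (Δt/2)·[f(t_0) + 2f(t_1) + ... + 2f(t_{9}) + f(t_10)].
Sum ≈ 0.965.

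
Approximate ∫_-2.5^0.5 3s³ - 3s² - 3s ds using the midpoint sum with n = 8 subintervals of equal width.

-35.578125

Δs = (0.5 − (-2.5))/8 = 0.375.
Midpoints: -2.3125, -1.9375, -1.5625, -1.1875, -0.8125, -0.4375, -0.0625, 0.3125.
f(-2.3125) = -189255/4096, f(-1.9375) = -111693/4096, f(-1.5625) = -57675/4096, f(-1.1875) = -23313/4096, f(-0.8125) = -4719/4096, f(-0.4375) = 1995/4096, f(-0.0625) = 717/4096, f(0.3125) = -4665/4096.
Sum = Δs · [f(-2.3125) + f(-1.9375) + f(-1.5625) + ...].
Sum = -35.578125.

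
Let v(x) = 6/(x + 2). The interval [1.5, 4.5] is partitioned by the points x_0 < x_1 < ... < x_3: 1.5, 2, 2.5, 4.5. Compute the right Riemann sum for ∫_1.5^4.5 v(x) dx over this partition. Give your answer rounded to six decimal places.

3.262821

Subinterval widths: 0.5, 0.5, 2.
Right endpoints: 2, 2.5, 4.5.
v(2) = 1.5, v(2.5) = 4/3, v(4.5) = 12/13.
Sum = Σ Δx_i · v(x_i).
Sum ≈ 3.262821.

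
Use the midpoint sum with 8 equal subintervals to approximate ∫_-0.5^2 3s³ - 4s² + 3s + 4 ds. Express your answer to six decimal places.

Δs = (2 − (-0.5))/8 = 0.3125.
Midpoints: -0.34375, -0.03125, 0.28125, 0.59375, 0.90625, 1.21875, 1.53125, 1.84375.
f(-0.34375) = 77799/32768, f(-0.03125) = 127869/32768, f(0.28125) = 150539/32768, f(0.59375) = 163809/32768, f(0.90625) = 185679/32768, f(1.21875) = 234149/32768, f(1.53125) = 327219/32768, f(1.84375) = 482889/32768.
Sum = Δs · [f(-0.34375) + f(-0.03125) + f(0.28125) + ...].
Sum ≈ 16.688843.

16.688843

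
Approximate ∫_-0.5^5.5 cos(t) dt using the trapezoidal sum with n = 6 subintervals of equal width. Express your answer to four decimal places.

-0.2070

Δt = (5.5 − (-0.5))/6 = 1.
f(-0.5) ≈ 0.8776, f(0.5) ≈ 0.8776, f(1.5) ≈ 0.0707, f(2.5) ≈ -0.8011, f(3.5) ≈ -0.9365, f(4.5) ≈ -0.2108, f(5.5) ≈ 0.7087.
T_6 = (Δt/2)·[f(t_0) + 2f(t_1) + ... + 2f(t_{5}) + f(t_6)].
Sum ≈ -0.2070.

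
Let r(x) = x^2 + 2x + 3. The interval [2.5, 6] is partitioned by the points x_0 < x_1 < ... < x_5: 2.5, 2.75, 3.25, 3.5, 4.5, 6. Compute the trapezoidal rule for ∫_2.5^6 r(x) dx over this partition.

107.796875

Subinterval widths: 0.25, 0.5, 0.25, 1, 1.5.
r(2.5) = 14.25, r(2.75) = 16.0625, r(3.25) = 20.0625, r(3.5) = 22.25, r(4.5) = 32.25, r(6) = 51.
On each subinterval the trapezoid contributes (Δx_i/2)·[r(x_{i-1}) + r(x_i)].
Sum = 107.796875.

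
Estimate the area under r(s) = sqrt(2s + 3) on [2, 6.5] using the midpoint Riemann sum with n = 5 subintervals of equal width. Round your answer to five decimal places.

Δs = (6.5 − 2)/5 = 0.9.
Midpoints: 2.45, 3.35, 4.25, 5.15, 6.05.
r(2.45) ≈ 2.81069, r(3.35) ≈ 3.11448, r(4.25) ≈ 3.39116, r(5.15) ≈ 3.64692, r(6.05) ≈ 3.88587.
Sum = Δs · [r(2.45) + r(3.35) + r(4.25) + r(5.15) + r(6.05)].
Sum ≈ 15.16422.

15.16422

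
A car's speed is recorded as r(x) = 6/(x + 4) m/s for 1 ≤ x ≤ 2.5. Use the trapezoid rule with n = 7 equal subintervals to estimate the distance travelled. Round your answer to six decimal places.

1.574560

Δx = (2.5 − 1)/7 = 3/14.
r(1) = 1.2, r(17/14) = 84/73, r(10/7) = 21/19, r(23/14) = 84/79, r(13/7) = 42/41, r(29/14) = 84/85, r(16/7) = 21/22, r(2.5) = 12/13.
T_7 = (Δx/2)·[r(x_0) + 2r(x_1) + ... + 2r(x_{6}) + r(x_7)].
Sum ≈ 1.574560.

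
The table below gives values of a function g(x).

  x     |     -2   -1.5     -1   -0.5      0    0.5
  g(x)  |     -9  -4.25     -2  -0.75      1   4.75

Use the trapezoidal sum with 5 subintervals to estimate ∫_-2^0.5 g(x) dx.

-4.0625

Δx = 0.5.
T_5 = (0.5/2)·[(-9) + 2·(-4.25) + 2·(-2) + 2·(-0.75) + 2·1 + 4.75] = -4.0625.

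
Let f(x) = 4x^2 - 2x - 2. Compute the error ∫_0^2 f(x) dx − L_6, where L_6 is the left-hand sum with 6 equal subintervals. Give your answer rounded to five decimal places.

1.85185

Exact integral: ∫_0^2 f(x) dx ≈ 2.6666667.
L_6 ≈ 0.8148148.
Error ≈ 2.6666667 − 0.8148148 ≈ 1.85185.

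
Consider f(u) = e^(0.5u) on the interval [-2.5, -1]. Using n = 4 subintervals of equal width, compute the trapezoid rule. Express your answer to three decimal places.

0.642

Δu = (-1 − (-2.5))/4 = 0.375.
f(-2.5) ≈ 0.287, f(-2.125) ≈ 0.346, f(-1.75) ≈ 0.417, f(-1.375) ≈ 0.503, f(-1) ≈ 0.607.
T_4 = (Δu/2)·[f(u_0) + 2f(u_1) + 2f(u_2) + 2f(u_3) + f(u_4)].
Sum ≈ 0.642.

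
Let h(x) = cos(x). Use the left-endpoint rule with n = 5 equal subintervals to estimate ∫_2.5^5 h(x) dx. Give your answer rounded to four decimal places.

-1.7960

Δx = (5 − 2.5)/5 = 0.5.
Left endpoints: 2.5, 3, 3.5, 4, 4.5.
h(2.5) ≈ -0.8011, h(3) ≈ -0.9900, h(3.5) ≈ -0.9365, h(4) ≈ -0.6536, h(4.5) ≈ -0.2108.
Sum = Δx · [h(2.5) + h(3) + h(3.5) + h(4) + h(4.5)].
Sum ≈ -1.7960.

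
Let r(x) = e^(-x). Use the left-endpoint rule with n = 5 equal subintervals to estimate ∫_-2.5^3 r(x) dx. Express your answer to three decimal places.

Δx = (3 − (-2.5))/5 = 1.1.
Left endpoints: -2.5, -1.4, -0.3, 0.8, 1.9.
r(-2.5) ≈ 12.182, r(-1.4) ≈ 4.055, r(-0.3) ≈ 1.350, r(0.8) ≈ 0.449, r(1.9) ≈ 0.150.
Sum = Δx · [r(-2.5) + r(-1.4) + r(-0.3) + r(0.8) + r(1.9)].
Sum ≈ 20.005.

20.005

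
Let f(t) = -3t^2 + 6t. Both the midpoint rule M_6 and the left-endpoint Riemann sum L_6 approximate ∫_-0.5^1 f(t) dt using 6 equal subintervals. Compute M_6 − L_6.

0.9140625

M_6 = 1.1484375.
L_6 = 0.234375.
M_6 − L_6 = 0.9140625.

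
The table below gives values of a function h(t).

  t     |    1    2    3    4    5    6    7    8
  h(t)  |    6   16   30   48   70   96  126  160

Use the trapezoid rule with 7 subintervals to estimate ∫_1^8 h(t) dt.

469

Δt = 1.
T_7 = (1/2)·[6 + 2·16 + 2·30 + 2·48 + 2·70 + 2·96 + 2·126 + 160] = 469.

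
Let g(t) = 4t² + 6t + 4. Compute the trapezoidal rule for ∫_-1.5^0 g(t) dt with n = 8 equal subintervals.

Δt = (0 − (-1.5))/8 = 0.1875.
g(-1.5) = 4, g(-1.3125) = 3.015625, g(-1.125) = 2.3125, g(-0.9375) = 1.890625, g(-0.75) = 1.75, g(-0.5625) = 1.890625, g(-0.375) = 2.3125, g(-0.1875) = 3.015625, g(0) = 4.
T_8 = (Δt/2)·[g(t_0) + 2g(t_1) + ... + 2g(t_{7}) + g(t_8)].
Sum = 3.78515625.

3.78515625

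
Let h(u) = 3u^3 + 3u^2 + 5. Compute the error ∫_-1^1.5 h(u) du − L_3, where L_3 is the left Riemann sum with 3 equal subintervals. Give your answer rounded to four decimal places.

Exact integral: ∫_-1^1.5 h(u) du = 19.921875.
L_3 ≈ 14.409722.
Error ≈ 19.921875 − 14.409722 ≈ 5.5122.

5.5122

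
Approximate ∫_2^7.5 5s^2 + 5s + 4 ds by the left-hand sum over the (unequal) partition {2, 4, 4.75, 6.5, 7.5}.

Subinterval widths: 2, 0.75, 1.75, 1.
Left endpoints: 2, 4, 4.75, 6.5.
f(2) = 34, f(4) = 104, f(4.75) = 140.5625, f(6.5) = 247.75.
Sum = Σ Δs_i · f(s_i).
Sum = 639.734375.

639.734375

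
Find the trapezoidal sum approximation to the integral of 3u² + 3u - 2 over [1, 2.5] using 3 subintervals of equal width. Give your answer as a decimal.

Δu = (2.5 − 1)/3 = 0.5.
f(1) = 4, f(1.5) = 9.25, f(2) = 16, f(2.5) = 24.25.
T_3 = (Δu/2)·[f(u_0) + 2f(u_1) + 2f(u_2) + f(u_3)].
Sum = 19.6875.

19.6875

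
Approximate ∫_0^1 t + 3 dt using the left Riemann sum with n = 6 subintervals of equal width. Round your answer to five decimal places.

3.41667

Δt = (1 − 0)/6 = 1/6.
Left endpoints: 0, 1/6, 1/3, 0.5, 2/3, 5/6.
f(0) = 3, f(1/6) = 19/6, f(1/3) = 10/3, f(0.5) = 3.5, f(2/3) = 11/3, f(5/6) = 23/6.
Sum = Δt · [f(0) + f(1/6) + f(1/3) + ...].
Sum ≈ 3.41667.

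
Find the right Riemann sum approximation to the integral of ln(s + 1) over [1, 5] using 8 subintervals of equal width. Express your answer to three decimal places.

Δs = (5 − 1)/8 = 0.5.
Right endpoints: 1.5, 2, 2.5, 3, 3.5, 4, 4.5, 5.
f(1.5) ≈ 0.916, f(2) ≈ 1.099, f(2.5) ≈ 1.253, f(3) ≈ 1.386, f(3.5) ≈ 1.504, f(4) ≈ 1.609, f(4.5) ≈ 1.705, f(5) ≈ 1.792.
Sum = Δs · [f(1.5) + f(2) + f(2.5) + ...].
Sum ≈ 5.632.

5.632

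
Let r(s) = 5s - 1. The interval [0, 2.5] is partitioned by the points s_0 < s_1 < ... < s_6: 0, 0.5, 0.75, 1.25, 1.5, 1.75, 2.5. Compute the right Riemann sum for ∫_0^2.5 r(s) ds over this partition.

16.25

Subinterval widths: 0.5, 0.25, 0.5, 0.25, 0.25, 0.75.
Right endpoints: 0.5, 0.75, 1.25, 1.5, 1.75, 2.5.
r(0.5) = 1.5, r(0.75) = 2.75, r(1.25) = 5.25, r(1.5) = 6.5, r(1.75) = 7.75, r(2.5) = 11.5.
Sum = Σ Δs_i · r(s_i).
Sum = 16.25.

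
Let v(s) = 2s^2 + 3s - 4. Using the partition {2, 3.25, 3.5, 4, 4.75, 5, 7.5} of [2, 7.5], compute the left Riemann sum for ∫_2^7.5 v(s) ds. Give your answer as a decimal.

231.0625

Subinterval widths: 1.25, 0.25, 0.5, 0.75, 0.25, 2.5.
Left endpoints: 2, 3.25, 3.5, 4, 4.75, 5.
v(2) = 10, v(3.25) = 26.875, v(3.5) = 31, v(4) = 40, v(4.75) = 55.375, v(5) = 61.
Sum = Σ Δs_i · v(s_i).
Sum = 231.0625.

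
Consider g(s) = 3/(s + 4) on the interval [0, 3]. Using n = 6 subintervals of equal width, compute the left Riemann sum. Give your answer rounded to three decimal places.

1.762

Δs = (3 − 0)/6 = 0.5.
Left endpoints: 0, 0.5, 1, 1.5, 2, 2.5.
g(0) = 0.75, g(0.5) = 2/3, g(1) = 0.6, g(1.5) = 6/11, g(2) = 0.5, g(2.5) = 6/13.
Sum = Δs · [g(0) + g(0.5) + g(1) + ...].
Sum ≈ 1.762.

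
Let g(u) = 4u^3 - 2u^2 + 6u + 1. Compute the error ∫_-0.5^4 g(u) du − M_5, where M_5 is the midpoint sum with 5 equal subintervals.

5.77125

Exact integral: ∫_-0.5^4 g(u) du = 264.9375.
M_5 = 259.16625.
Error = 264.9375 − 259.16625 = 5.77125.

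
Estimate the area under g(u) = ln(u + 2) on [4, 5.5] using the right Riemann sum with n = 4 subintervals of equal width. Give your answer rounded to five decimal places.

Δu = (5.5 − 4)/4 = 0.375.
Right endpoints: 4.375, 4.75, 5.125, 5.5.
g(4.375) ≈ 1.85238, g(4.75) ≈ 1.90954, g(5.125) ≈ 1.96361, g(5.5) ≈ 2.01490.
Sum = Δu · [g(4.375) + g(4.75) + g(5.125) + g(5.5)].
Sum ≈ 2.90266.

2.90266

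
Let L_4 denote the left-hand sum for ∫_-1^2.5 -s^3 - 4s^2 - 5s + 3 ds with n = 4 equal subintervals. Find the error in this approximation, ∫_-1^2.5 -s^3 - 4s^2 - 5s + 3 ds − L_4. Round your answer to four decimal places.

-21.3258

Exact integral: ∫_-1^2.5 f(s) ds ≈ -34.307292.
L_4 ≈ -12.981445.
Error ≈ -34.307292 − (-12.981445) ≈ -21.3258.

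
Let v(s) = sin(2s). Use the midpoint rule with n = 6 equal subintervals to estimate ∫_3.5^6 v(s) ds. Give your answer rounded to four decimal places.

Δs = (6 − 3.5)/6 = 5/12.
Midpoints: 89/24, 4.125, 109/24, 119/24, 5.375, 139/24.
v(89/24) ≈ 0.9059, v(4.125) ≈ 0.9226, v(109/24) ≈ 0.3348, v(119/24) ≈ -0.4723, v(5.375) ≈ -0.9700, v(139/24) ≈ -0.8322.
Sum = Δs · [v(89/24) + v(4.125) + v(109/24) + ...].
Sum ≈ -0.0463.

-0.0463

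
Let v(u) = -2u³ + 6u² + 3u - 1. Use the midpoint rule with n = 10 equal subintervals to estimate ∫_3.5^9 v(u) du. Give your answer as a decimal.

Δu = (9 − 3.5)/10 = 0.55.
Midpoints: 3.775, 4.325, 4.875, 5.425, 5.975, 6.525, 7.075, 7.625, 8.175, 8.725.
v(3.775) = -11.76346875, v(4.325) = -37.59490625, v(4.875) = -75.49609375, v(5.425) = -127.46353125, v(5.975) = -195.49371875, v(6.525) = -281.58315625, v(7.075) = -387.72834375, v(7.625) = -515.92578125, v(8.175) = -668.17196875, v(8.725) = -846.46340625.
Sum = Δu · [v(3.775) + v(4.325) + v(4.875) + ...].
Sum = -1731.22640625.

-1731.22640625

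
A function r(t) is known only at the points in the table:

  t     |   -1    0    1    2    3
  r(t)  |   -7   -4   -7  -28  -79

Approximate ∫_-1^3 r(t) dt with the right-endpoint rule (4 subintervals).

Δt = 1.
Sum = 1·[(-4) + (-7) + (-28) + (-79)] = -118.

-118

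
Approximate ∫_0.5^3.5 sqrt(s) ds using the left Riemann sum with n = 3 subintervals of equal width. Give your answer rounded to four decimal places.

3.5130

Δs = (3.5 − 0.5)/3 = 1.
Left endpoints: 0.5, 1.5, 2.5.
f(0.5) ≈ 0.7071, f(1.5) ≈ 1.2247, f(2.5) ≈ 1.5811.
Sum = Δs · [f(0.5) + f(1.5) + f(2.5)].
Sum ≈ 3.5130.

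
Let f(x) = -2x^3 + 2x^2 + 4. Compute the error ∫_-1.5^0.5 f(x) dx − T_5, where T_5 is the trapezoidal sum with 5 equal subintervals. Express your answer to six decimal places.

-0.266667

Exact integral: ∫_-1.5^0.5 f(x) dx ≈ 12.83333333.
T_5 = 13.1.
Error ≈ 12.83333333 − 13.1 ≈ -0.266667.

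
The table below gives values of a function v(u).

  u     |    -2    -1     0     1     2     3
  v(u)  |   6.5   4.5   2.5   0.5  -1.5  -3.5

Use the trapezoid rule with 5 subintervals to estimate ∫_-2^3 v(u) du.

7.5

Δu = 1.
T_5 = (1/2)·[6.5 + 2·4.5 + 2·2.5 + 2·0.5 + 2·(-1.5) + (-3.5)] = 7.5.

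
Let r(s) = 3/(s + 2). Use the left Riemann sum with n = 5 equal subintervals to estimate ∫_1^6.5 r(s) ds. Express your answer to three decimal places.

Δs = (6.5 − 1)/5 = 1.1.
Left endpoints: 1, 2.1, 3.2, 4.3, 5.4.
r(1) = 1, r(2.1) = 30/41, r(3.2) = 15/26, r(4.3) = 10/21, r(5.4) = 15/37.
Sum = Δs · [r(1) + r(2.1) + r(3.2) + r(4.3) + r(5.4)].
Sum ≈ 3.509.

3.509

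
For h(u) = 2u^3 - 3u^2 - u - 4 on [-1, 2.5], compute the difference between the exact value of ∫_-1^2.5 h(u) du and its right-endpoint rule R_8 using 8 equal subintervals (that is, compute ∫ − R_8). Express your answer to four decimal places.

-3.2300

Exact integral: ∫_-1^2.5 h(u) du = -14.21875.
R_8 ≈ -10.988770.
Error ≈ -14.21875 − (-10.988770) ≈ -3.2300.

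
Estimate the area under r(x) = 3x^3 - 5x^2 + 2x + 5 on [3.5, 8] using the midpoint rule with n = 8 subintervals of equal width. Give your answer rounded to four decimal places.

Δx = (8 − 3.5)/8 = 0.5625.
Midpoints: 3.78125, 4.34375, 4.90625, 5.46875, 6.03125, 6.59375, 7.15625, 7.71875.
r(3.78125) = 3383771/32768, r(4.34375) = 5414009/32768, r(4.90625) = 8151215/32768, r(5.46875) = 11700365/32768, r(6.03125) = 16166435/32768, r(6.59375) = 21654401/32768, r(7.15625) = 28269239/32768, r(7.71875) = 36115925/32768.
Sum = Δx · [r(3.78125) + r(4.34375) + r(4.90625) + ...].
Sum ≈ 2246.2811.

2246.2811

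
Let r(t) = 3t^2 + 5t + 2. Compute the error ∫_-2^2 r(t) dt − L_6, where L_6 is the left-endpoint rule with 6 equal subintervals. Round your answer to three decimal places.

5.778

Exact integral: ∫_-2^2 r(t) dt = 24.
L_6 ≈ 18.22222.
Error ≈ 24 − 18.22222 ≈ 5.778.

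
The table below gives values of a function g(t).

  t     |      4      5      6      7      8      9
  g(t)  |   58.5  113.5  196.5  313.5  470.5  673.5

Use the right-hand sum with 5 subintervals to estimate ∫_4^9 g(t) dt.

Δt = 1.
Sum = 1·[113.5 + 196.5 + 313.5 + 470.5 + 673.5] = 1767.5.

1767.5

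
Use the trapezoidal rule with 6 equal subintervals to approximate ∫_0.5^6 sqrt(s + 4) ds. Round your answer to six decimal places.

Δs = (6 − 0.5)/6 = 11/12.
f(0.5) ≈ 2.121320, f(17/12) ≈ 2.327373, f(7/3) ≈ 2.516611, f(3.25) ≈ 2.692582, f(25/6) ≈ 2.857738, f(61/12) ≈ 3.013857, f(6) ≈ 3.162278.
T_6 = (Δs/2)·[f(s_0) + 2f(s_1) + ... + 2f(s_{5}) + f(s_6)].
Sum ≈ 14.712464.

14.712464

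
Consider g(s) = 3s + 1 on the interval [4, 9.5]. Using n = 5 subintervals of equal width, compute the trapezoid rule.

116.875

Δs = (9.5 − 4)/5 = 1.1.
g(4) = 13, g(5.1) = 16.3, g(6.2) = 19.6, g(7.3) = 22.9, g(8.4) = 26.2, g(9.5) = 29.5.
T_5 = (Δs/2)·[g(s_0) + 2g(s_1) + ... + 2g(s_{4}) + g(s_5)].
Sum = 116.875.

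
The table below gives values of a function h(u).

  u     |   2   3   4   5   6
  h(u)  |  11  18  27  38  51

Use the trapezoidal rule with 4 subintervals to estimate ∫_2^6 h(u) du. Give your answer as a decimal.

Δu = 1.
T_4 = (1/2)·[11 + 2·18 + 2·27 + 2·38 + 51] = 114.

114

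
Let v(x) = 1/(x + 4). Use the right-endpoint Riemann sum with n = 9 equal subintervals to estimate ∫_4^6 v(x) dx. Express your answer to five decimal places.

Δx = (6 − 4)/9 = 2/9.
Right endpoints: 38/9, 40/9, 14/3, 44/9, 46/9, 16/3, 50/9, 52/9, 6.
v(38/9) = 9/74, v(40/9) = 9/76, v(14/3) = 3/26, v(44/9) = 0.1125, v(46/9) = 9/82, v(16/3) = 3/28, v(50/9) = 9/86, v(52/9) = 9/88, v(6) = 0.1.
Sum = Δx · [v(38/9) + v(40/9) + v(14/3) + ...].
Sum ≈ 0.22039.

0.22039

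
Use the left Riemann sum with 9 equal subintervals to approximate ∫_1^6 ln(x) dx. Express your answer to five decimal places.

Δx = (6 − 1)/9 = 5/9.
Left endpoints: 1, 14/9, 19/9, 8/3, 29/9, 34/9, 13/3, 44/9, 49/9.
f(1) ≈ 0.00000, f(14/9) ≈ 0.44183, f(19/9) ≈ 0.74721, f(8/3) ≈ 0.98083, f(29/9) ≈ 1.17007, f(34/9) ≈ 1.32914, f(13/3) ≈ 1.46634, f(44/9) ≈ 1.58697, f(49/9) ≈ 1.69460.
Sum = Δx · [f(1) + f(14/9) + f(19/9) + ...].
Sum ≈ 5.23166.

5.23166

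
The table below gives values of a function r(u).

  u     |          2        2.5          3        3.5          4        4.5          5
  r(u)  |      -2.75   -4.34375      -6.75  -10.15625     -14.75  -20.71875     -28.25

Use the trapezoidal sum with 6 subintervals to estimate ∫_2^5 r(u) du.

Δu = 0.5.
T_6 = (0.5/2)·[(-2.75) + 2·(-4.34375) + 2·(-6.75) + 2·(-10.15625) + 2·(-14.75) + 2·(-20.71875) + (-28.25)] = -36.109375.

-36.109375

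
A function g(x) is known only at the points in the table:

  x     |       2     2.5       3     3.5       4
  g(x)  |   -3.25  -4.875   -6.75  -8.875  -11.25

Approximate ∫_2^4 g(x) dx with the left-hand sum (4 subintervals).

-11.875

Δx = 0.5.
Sum = 0.5·[(-3.25) + (-4.875) + (-6.75) + (-8.875)] = -11.875.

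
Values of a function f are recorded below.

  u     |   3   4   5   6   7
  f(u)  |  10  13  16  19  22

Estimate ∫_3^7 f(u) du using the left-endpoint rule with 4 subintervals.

Δu = 1.
Sum = 1·[10 + 13 + 16 + 19] = 58.

58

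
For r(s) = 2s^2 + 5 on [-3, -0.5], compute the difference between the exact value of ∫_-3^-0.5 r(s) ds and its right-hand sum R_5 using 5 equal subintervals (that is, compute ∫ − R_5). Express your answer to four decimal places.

4.1667

Exact integral: ∫_-3^-0.5 r(s) ds ≈ 30.416667.
R_5 = 26.25.
Error ≈ 30.416667 − 26.25 ≈ 4.1667.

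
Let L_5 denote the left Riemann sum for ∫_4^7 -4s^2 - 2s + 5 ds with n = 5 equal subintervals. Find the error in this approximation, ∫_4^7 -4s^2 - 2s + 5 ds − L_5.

-40.68

Exact integral: ∫_4^7 f(s) ds = -390.
L_5 = -349.32.
Error = -390 − (-349.32) = -40.68.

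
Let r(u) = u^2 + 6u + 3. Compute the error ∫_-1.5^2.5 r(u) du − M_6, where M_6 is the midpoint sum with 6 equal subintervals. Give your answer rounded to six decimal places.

0.148148

Exact integral: ∫_-1.5^2.5 r(u) du ≈ 30.33333333.
M_6 ≈ 30.18518519.
Error ≈ 30.33333333 − 30.18518519 ≈ 0.148148.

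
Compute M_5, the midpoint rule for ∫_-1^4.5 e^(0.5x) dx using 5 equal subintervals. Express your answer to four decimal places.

Δx = (4.5 − (-1))/5 = 1.1.
Midpoints: -0.45, 0.65, 1.75, 2.85, 3.95.
f(-0.45) ≈ 0.7985, f(0.65) ≈ 1.3840, f(1.75) ≈ 2.3989, f(2.85) ≈ 4.1579, f(3.95) ≈ 7.2066.
Sum = Δx · [f(-0.45) + f(0.65) + f(1.75) + f(2.85) + f(3.95)].
Sum ≈ 17.5405.

17.5405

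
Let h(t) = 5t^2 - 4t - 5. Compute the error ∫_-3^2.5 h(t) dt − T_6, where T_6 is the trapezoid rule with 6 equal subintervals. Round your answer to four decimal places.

Exact integral: ∫_-3^2.5 h(t) dt ≈ 49.041667.
T_6 ≈ 52.892940.
Error ≈ 49.041667 − 52.892940 ≈ -3.8513.

-3.8513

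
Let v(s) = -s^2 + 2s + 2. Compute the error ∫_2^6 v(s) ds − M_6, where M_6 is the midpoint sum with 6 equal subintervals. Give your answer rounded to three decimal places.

Exact integral: ∫_2^6 v(s) ds ≈ -29.33333.
M_6 ≈ -29.18519.
Error ≈ -29.33333 − (-29.18519) ≈ -0.148.

-0.148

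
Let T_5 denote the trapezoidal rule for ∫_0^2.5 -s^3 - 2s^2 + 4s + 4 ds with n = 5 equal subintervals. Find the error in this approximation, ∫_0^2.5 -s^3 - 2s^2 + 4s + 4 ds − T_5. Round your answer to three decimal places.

0.599

Exact integral: ∫_0^2.5 f(s) ds ≈ 2.31771.
T_5 = 1.71875.
Error ≈ 2.31771 − 1.71875 ≈ 0.599.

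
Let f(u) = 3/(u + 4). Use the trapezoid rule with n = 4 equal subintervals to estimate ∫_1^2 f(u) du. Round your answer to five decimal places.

Δu = (2 − 1)/4 = 0.25.
f(1) = 0.6, f(1.25) = 4/7, f(1.5) = 6/11, f(1.75) = 12/23, f(2) = 0.5.
T_4 = (Δu/2)·[f(u_0) + 2f(u_1) + 2f(u_2) + 2f(u_3) + f(u_4)].
Sum ≈ 0.54716.

0.54716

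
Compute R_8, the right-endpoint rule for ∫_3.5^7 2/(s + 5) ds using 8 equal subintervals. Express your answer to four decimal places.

0.6749

Δs = (7 − 3.5)/8 = 0.4375.
Right endpoints: 3.9375, 4.375, 4.8125, 5.25, 5.6875, 6.125, 6.5625, 7.
f(3.9375) = 32/143, f(4.375) = 16/75, f(4.8125) = 32/157, f(5.25) = 8/41, f(5.6875) = 32/171, f(6.125) = 16/89, f(6.5625) = 32/185, f(7) = 1/6.
Sum = Δs · [f(3.9375) + f(4.375) + f(4.8125) + ...].
Sum ≈ 0.6749.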